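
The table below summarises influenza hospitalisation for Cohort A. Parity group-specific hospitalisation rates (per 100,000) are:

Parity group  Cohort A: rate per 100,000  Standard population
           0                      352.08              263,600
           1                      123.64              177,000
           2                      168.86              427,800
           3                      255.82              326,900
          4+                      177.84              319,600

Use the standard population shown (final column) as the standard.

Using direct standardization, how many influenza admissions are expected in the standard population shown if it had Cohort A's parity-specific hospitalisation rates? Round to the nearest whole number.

3274

Expected influenza admissions = Σ (standard pop × parity-specific rate ÷ 100,000)
= 263,600×352.08/100,000 + 177,000×123.64/100,000 + 427,800×168.86/100,000 + 326,900×255.82/100,000 + 319,600×177.84/100,000
= 928.08 + 218.84 + 722.38 + 836.28 + 568.38 = 3273.96.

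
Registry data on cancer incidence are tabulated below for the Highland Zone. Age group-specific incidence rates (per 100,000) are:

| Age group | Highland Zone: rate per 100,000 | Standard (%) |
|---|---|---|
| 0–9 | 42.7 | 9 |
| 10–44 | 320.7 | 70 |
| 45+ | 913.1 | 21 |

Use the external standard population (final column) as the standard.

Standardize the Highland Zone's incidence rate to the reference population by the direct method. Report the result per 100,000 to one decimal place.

Standard weights: 0.09, 0.70, 0.21.
Standardized rate: 0.0900×42.7 + 0.7000×320.7 + 0.2100×913.1 = 420.0840 per 100,000.

420.1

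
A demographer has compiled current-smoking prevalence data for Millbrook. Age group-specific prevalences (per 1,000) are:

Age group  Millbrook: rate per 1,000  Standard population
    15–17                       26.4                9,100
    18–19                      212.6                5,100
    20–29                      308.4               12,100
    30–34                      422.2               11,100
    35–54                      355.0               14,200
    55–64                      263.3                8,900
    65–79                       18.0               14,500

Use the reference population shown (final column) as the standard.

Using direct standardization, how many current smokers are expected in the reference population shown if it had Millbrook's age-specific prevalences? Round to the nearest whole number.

17388

Expected current smokers = Σ (standard pop × age-specific rate ÷ 1,000)
= 9,100×26.4/1,000 + 5,100×212.6/1,000 + 12,100×308.4/1,000 + 11,100×422.2/1,000 + 14,200×355.0/1,000 + 8,900×263.3/1,000 + 14,500×18.0/1,000
= 240.24 + 1084.26 + 3731.64 + 4686.42 + 5041.00 + 2343.37 + 261.00 = 17387.93.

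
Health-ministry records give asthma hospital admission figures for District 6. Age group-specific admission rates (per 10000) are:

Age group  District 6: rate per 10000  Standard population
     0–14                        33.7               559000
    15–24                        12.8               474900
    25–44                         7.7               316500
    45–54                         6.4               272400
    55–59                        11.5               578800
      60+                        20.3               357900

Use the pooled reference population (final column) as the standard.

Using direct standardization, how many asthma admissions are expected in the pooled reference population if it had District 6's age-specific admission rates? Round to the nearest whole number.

4302

Expected asthma admissions = Σ (standard pop × age-specific rate ÷ 10000)
= 559000×33.7/10000 + 474900×12.8/10000 + 316500×7.7/10000 + 272400×6.4/10000 + 578800×11.5/10000 + 357900×20.3/10000
= 1883.83 + 607.87 + 243.71 + 174.34 + 665.62 + 726.54 = 4301.90.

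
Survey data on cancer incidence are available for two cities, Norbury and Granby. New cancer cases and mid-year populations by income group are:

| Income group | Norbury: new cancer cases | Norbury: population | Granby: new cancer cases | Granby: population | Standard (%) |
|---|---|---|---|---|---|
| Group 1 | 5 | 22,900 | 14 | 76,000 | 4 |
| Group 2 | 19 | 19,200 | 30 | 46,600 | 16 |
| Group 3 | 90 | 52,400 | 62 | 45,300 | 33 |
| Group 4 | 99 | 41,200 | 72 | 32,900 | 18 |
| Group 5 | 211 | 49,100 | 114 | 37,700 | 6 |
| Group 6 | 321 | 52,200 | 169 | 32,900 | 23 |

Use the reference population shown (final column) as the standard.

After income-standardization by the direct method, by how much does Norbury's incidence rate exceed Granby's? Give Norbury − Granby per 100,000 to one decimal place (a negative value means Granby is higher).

Income-specific rates per 100,000 for Norbury: 21.83, 98.96, 171.76, 240.29, 429.74, 614.94.
For Granby: 18.42, 64.38, 136.87, 218.84, 302.39, 513.68.
Standard weights: 0.04, 0.16, 0.33, 0.18, 0.06, 0.23.
Norbury: 0.0400×21.83 + 0.1600×98.96 + 0.3300×171.76 + 0.1800×240.29 + 0.0600×429.74 + 0.2300×614.94 = 283.8594 per 100,000.
Granby: 0.0400×18.42 + 0.1600×64.38 + 0.3300×136.87 + 0.1800×218.84 + 0.0600×302.39 + 0.2300×513.68 = 231.8841 per 100,000.
Difference = 283.8594 − 231.8841 = 51.9753.

52.0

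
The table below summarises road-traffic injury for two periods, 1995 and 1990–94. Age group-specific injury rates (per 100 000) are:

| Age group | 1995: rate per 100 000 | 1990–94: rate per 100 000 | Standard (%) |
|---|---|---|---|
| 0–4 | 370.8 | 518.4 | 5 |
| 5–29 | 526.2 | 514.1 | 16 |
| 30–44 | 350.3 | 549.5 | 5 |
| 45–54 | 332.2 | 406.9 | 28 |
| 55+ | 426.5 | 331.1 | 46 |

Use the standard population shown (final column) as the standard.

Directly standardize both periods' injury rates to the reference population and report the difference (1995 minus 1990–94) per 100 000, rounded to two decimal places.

7.56

Standard weights: 0.05, 0.16, 0.05, 0.28, 0.46.
1995: 0.0500×370.8 + 0.1600×526.2 + 0.0500×350.3 + 0.2800×332.2 + 0.4600×426.5 = 409.4530 per 100 000.
1990–94: 0.0500×518.4 + 0.1600×514.1 + 0.0500×549.5 + 0.2800×406.9 + 0.4600×331.1 = 401.8890 per 100 000.
Difference = 409.4530 − 401.8890 = 7.5640.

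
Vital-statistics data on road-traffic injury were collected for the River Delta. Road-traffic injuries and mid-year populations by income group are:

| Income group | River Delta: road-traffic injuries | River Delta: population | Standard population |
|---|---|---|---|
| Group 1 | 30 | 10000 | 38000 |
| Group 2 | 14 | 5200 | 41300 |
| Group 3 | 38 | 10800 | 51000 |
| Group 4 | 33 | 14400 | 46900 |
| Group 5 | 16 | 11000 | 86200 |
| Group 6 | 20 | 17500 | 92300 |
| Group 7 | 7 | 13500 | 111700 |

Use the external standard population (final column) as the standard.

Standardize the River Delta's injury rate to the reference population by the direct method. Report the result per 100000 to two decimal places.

171.35

Income-specific rates per 100000 for the River Delta: 300.00, 269.23, 351.85, 229.17, 145.45, 114.29, 51.85.
Standard total = 467400; weights = 0.0813, 0.0884, 0.1091, 0.1003, 0.1844, 0.1975, 0.2390.
Standardized rate: 0.0813×300.00 + 0.0884×269.23 + 0.1091×351.85 + 0.1003×229.17 + 0.1844×145.45 + 0.1975×114.29 + 0.2390×51.85 = 171.3526 per 100000.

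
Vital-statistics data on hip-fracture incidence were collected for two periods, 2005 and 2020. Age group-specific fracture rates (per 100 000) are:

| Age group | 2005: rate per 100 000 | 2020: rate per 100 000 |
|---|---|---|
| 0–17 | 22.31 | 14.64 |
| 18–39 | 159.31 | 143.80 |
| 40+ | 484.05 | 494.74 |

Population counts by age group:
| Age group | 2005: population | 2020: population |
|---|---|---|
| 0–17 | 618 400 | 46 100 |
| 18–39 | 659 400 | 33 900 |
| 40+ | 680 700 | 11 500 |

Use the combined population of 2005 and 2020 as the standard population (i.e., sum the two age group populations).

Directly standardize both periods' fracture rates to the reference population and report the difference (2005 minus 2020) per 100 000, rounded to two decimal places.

4.12

Combined standard total = 2 050 000; weights = 0.3241, 0.3382, 0.3377.
2005: 0.3241×22.31 + 0.3382×159.31 + 0.3377×484.05 = 224.5532 per 100 000.
2020: 0.3241×14.64 + 0.3382×143.80 + 0.3377×494.74 = 220.4311 per 100 000.
Difference = 224.5532 − 220.4311 = 4.1220.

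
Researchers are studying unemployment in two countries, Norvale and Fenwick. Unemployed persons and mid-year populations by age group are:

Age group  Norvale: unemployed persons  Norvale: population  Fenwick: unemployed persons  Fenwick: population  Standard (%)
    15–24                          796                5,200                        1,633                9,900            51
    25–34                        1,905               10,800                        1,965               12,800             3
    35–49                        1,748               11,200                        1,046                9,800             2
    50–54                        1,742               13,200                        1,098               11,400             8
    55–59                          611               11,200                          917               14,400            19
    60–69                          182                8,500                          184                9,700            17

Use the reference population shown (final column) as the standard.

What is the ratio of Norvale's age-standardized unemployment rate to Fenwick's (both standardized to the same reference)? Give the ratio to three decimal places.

0.975

Age-specific rates per 1,000 for Norvale: 153.077, 176.389, 156.071, 131.970, 54.554, 21.412.
For Fenwick: 164.949, 153.516, 106.735, 96.316, 63.681, 18.969.
Standard weights: 0.51, 0.03, 0.02, 0.08, 0.19, 0.17.
Norvale: 0.5100×153.077 + 0.0300×176.389 + 0.0200×156.071 + 0.0800×131.970 + 0.1900×54.554 + 0.1700×21.412 = 111.0451 per 1,000.
Fenwick: 0.5100×164.949 + 0.0300×153.516 + 0.0200×106.735 + 0.0800×96.316 + 0.1900×63.681 + 0.1700×18.969 = 113.8937 per 1,000.
Ratio = 111.0451 ÷ 113.8937 = 0.97499.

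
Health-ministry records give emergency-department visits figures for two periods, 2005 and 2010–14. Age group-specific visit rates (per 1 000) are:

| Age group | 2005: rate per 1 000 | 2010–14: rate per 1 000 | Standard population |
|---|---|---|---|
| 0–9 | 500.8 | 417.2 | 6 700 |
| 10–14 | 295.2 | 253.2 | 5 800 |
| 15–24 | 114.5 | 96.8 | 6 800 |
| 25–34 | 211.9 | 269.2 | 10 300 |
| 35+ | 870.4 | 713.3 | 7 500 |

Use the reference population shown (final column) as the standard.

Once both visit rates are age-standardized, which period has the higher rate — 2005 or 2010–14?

2005

Standard total = 37 100; weights = 0.1806, 0.1563, 0.1833, 0.2776, 0.2022.
2005: 0.1806×500.8 + 0.1563×295.2 + 0.1833×114.5 + 0.2776×211.9 + 0.2022×870.4 = 392.3636 per 1 000.
2010–14: 0.1806×417.2 + 0.1563×253.2 + 0.1833×96.8 + 0.2776×269.2 + 0.2022×713.3 = 351.6051 per 1 000.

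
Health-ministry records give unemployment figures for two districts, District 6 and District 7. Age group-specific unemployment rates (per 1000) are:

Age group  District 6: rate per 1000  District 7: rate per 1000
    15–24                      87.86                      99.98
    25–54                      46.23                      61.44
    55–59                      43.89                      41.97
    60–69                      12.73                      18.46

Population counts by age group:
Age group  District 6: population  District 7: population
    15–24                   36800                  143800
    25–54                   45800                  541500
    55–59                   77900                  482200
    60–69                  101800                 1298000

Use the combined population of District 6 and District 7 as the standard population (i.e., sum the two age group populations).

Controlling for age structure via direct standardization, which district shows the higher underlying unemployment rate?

Combined standard total = 2727800; weights = 0.0662, 0.2153, 0.2053, 0.5132.
District 6: 0.0662×87.86 + 0.2153×46.23 + 0.2053×43.89 + 0.5132×12.73 = 31.3148 per 1000.
District 7: 0.0662×99.98 + 0.2153×61.44 + 0.2053×41.97 + 0.5132×18.46 = 37.9382 per 1000.
The crude rates (38.37 vs 37.25) would put District 6 higher, but that reflects its age composition; once standardized to a common age structure, District 7 has the higher underlying rate.

District 7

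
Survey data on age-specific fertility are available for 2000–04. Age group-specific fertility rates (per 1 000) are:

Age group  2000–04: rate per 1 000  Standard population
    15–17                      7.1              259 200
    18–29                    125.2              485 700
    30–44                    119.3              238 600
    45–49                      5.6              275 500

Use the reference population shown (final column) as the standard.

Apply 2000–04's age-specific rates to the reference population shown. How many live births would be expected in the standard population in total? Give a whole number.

Expected live births = Σ (standard pop × age-specific rate ÷ 1 000)
= 259 200×7.1/1 000 + 485 700×125.2/1 000 + 238 600×119.3/1 000 + 275 500×5.6/1 000
= 1840.32 + 60809.64 + 28464.98 + 1542.80 = 92657.74.

92658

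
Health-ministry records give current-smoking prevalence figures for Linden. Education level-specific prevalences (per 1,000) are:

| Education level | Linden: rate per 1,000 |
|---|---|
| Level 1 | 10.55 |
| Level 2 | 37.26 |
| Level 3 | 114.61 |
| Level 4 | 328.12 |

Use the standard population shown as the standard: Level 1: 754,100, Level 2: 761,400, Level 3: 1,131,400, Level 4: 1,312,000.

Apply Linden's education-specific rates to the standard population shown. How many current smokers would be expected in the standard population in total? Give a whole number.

596489

Expected current smokers = Σ (standard pop × education-specific rate ÷ 1,000)
= 754,100×10.55/1,000 + 761,400×37.26/1,000 + 1,131,400×114.61/1,000 + 1,312,000×328.12/1,000
= 7955.76 + 28369.76 + 129669.75 + 430493.44 = 596488.71.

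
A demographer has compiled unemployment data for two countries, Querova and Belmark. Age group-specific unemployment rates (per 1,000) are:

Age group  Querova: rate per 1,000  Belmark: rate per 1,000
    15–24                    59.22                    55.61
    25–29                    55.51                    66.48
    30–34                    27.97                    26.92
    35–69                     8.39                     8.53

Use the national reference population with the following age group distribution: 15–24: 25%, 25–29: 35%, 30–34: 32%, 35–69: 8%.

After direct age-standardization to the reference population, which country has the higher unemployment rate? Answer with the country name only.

Standard weights: 0.25, 0.35, 0.32, 0.08.
Querova: 0.2500×59.22 + 0.3500×55.51 + 0.3200×27.97 + 0.0800×8.39 = 43.8551 per 1,000.
Belmark: 0.2500×55.61 + 0.3500×66.48 + 0.3200×26.92 + 0.0800×8.53 = 46.4673 per 1,000.

Belmark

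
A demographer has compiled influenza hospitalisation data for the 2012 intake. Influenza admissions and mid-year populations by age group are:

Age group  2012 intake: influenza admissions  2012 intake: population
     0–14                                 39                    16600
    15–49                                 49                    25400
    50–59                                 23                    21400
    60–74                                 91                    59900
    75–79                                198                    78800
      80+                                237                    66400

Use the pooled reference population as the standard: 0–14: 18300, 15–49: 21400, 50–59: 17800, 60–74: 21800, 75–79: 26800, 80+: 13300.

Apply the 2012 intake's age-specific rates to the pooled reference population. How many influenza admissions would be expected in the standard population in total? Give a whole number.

251

Age-specific rates per 100000 for the 2012 intake: 234.94, 192.91, 107.48, 151.92, 251.27, 356.93.
Expected influenza admissions = Σ (standard pop × age-specific rate ÷ 100000)
= 18300×234.94/100000 + 21400×192.91/100000 + 17800×107.48/100000 + 21800×151.92/100000 + 26800×251.27/100000 + 13300×356.93/100000
= 42.99 + 41.28 + 19.13 + 33.12 + 67.34 + 47.47 = 251.34.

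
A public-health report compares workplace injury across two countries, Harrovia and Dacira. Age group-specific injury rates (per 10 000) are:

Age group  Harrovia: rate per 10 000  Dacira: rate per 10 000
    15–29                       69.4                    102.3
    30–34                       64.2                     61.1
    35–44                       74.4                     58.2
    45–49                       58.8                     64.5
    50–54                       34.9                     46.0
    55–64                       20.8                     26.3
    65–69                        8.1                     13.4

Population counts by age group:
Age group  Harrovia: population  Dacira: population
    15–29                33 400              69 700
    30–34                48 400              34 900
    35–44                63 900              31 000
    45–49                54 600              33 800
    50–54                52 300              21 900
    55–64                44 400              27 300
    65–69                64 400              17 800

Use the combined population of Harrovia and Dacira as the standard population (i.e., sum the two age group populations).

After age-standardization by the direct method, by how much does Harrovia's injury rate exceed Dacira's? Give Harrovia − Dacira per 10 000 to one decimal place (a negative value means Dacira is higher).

-6.3

Combined standard total = 597 800; weights = 0.1725, 0.1393, 0.1587, 0.1479, 0.1241, 0.1199, 0.1375.
Harrovia: 0.1725×69.4 + 0.1393×64.2 + 0.1587×74.4 + 0.1479×58.8 + 0.1241×34.9 + 0.1199×20.8 + 0.1375×8.1 = 49.3614 per 10 000.
Dacira: 0.1725×102.3 + 0.1393×61.1 + 0.1587×58.2 + 0.1479×64.5 + 0.1241×46.0 + 0.1199×26.3 + 0.1375×13.4 = 55.6409 per 10 000.
Difference = 49.3614 − 55.6409 = -6.2795.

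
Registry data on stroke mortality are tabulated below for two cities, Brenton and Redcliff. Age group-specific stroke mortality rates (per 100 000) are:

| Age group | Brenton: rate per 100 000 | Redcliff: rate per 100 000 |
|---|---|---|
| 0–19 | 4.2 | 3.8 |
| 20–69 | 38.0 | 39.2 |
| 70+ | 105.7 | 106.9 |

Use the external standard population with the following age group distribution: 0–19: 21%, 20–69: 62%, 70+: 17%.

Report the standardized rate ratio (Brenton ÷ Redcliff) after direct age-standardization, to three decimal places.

Standard weights: 0.21, 0.62, 0.17.
Brenton: 0.2100×4.2 + 0.6200×38.0 + 0.1700×105.7 = 42.4110 per 100 000.
Redcliff: 0.2100×3.8 + 0.6200×39.2 + 0.1700×106.9 = 43.2750 per 100 000.
Ratio = 42.4110 ÷ 43.2750 = 0.98003.

0.980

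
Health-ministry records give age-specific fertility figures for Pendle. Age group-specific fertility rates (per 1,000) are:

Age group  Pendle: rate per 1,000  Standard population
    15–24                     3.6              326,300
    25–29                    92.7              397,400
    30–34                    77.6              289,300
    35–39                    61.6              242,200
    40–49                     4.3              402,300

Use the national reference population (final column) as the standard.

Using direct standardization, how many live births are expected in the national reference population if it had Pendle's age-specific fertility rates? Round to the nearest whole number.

Expected live births = Σ (standard pop × age-specific rate ÷ 1,000)
= 326,300×3.6/1,000 + 397,400×92.7/1,000 + 289,300×77.6/1,000 + 242,200×61.6/1,000 + 402,300×4.3/1,000
= 1174.68 + 36838.98 + 22449.68 + 14919.52 + 1729.89 = 77112.75.

77113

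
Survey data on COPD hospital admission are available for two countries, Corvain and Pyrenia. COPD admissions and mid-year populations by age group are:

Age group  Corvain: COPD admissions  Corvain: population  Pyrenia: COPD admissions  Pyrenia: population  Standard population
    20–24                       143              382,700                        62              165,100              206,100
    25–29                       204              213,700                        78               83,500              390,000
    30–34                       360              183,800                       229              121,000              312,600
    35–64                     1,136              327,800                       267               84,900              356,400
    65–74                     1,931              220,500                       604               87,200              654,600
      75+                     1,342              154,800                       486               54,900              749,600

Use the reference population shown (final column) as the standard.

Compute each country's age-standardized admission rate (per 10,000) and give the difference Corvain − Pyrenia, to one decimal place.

Age-specific rates per 10,000 for Corvain: 3.74, 9.55, 19.59, 34.66, 87.57, 86.69.
For Pyrenia: 3.76, 9.34, 18.93, 31.45, 69.27, 88.52.
Standard total = 2,669,300; weights = 0.0772, 0.1461, 0.1171, 0.1335, 0.2452, 0.2808.
Corvain: 0.0772×3.74 + 0.1461×9.55 + 0.1171×19.59 + 0.1335×34.66 + 0.2452×87.57 + 0.2808×86.69 = 54.4253 per 10,000.
Pyrenia: 0.0772×3.76 + 0.1461×9.34 + 0.1171×18.93 + 0.1335×31.45 + 0.2452×69.27 + 0.2808×88.52 = 49.9161 per 10,000.
Difference = 54.4253 − 49.9161 = 4.5091.

4.5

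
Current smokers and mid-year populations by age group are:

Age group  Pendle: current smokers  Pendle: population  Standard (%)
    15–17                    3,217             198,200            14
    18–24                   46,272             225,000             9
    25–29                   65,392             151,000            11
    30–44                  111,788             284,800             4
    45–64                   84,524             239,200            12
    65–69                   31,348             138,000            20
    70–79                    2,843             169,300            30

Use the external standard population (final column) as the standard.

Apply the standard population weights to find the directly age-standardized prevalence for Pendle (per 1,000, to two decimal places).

Age-specific rates per 1,000 for Pendle: 16.231, 205.653, 433.060, 392.514, 353.361, 227.159, 16.793.
Standard weights: 0.14, 0.09, 0.11, 0.04, 0.12, 0.20, 0.30.
Standardized rate: 0.1400×16.231 + 0.0900×205.653 + 0.1100×433.060 + 0.0400×392.514 + 0.1200×353.361 + 0.2000×227.159 + 0.3000×16.793 = 176.9913 per 1,000.

176.99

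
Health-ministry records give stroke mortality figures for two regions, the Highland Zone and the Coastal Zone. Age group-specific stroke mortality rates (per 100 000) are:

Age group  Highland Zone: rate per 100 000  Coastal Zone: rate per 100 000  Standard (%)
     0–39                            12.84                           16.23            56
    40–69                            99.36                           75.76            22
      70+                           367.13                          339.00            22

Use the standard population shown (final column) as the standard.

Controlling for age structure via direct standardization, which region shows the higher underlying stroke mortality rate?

Standard weights: 0.56, 0.22, 0.22.
The Highland Zone: 0.5600×12.84 + 0.2200×99.36 + 0.2200×367.13 = 109.8182 per 100 000.
The Coastal Zone: 0.5600×16.23 + 0.2200×75.76 + 0.2200×339.00 = 100.3360 per 100 000.

Highland Zone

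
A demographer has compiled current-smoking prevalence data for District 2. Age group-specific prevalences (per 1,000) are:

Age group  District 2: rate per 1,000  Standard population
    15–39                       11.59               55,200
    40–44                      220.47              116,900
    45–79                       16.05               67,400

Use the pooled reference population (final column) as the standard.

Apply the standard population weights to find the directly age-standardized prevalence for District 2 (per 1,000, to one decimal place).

Standard total = 239,500; weights = 0.2305, 0.4881, 0.2814.
Standardized rate: 0.2305×11.59 + 0.4881×220.47 + 0.2814×16.05 = 114.7995 per 1,000.

114.8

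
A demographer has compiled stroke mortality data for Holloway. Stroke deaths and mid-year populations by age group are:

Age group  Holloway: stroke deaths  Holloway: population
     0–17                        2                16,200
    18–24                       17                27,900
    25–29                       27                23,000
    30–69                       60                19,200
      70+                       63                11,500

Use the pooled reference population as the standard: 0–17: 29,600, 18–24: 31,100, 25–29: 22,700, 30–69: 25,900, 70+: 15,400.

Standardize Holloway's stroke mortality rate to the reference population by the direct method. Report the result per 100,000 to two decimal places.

Age-specific rates per 100,000 for Holloway: 12.35, 60.93, 117.39, 312.50, 547.83.
Standard total = 124,700; weights = 0.2374, 0.2494, 0.1820, 0.2077, 0.1235.
Standardized rate: 0.2374×12.35 + 0.2494×60.93 + 0.1820×117.39 + 0.2077×312.50 + 0.1235×547.83 = 172.0567 per 100,000.

172.06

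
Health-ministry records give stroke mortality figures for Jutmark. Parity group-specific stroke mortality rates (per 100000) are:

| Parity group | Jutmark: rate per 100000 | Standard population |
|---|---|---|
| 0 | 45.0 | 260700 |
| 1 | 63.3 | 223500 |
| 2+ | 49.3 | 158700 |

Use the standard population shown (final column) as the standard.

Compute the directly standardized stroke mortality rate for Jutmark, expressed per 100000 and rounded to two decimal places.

52.42

Standard total = 642900; weights = 0.4055, 0.3476, 0.2469.
Standardized rate: 0.4055×45.0 + 0.3476×63.3 + 0.2469×49.3 = 52.4233 per 100000.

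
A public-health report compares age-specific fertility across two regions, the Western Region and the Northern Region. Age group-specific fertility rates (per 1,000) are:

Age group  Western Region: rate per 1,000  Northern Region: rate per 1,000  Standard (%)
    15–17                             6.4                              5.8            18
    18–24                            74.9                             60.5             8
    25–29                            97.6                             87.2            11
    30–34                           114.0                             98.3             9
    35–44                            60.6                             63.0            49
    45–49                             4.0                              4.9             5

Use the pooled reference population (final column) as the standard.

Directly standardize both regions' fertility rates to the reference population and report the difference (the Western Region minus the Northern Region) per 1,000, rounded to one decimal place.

2.6

Standard weights: 0.18, 0.08, 0.11, 0.09, 0.49, 0.05.
The Western Region: 0.1800×6.4 + 0.0800×74.9 + 0.1100×97.6 + 0.0900×114.0 + 0.4900×60.6 + 0.0500×4.0 = 58.0340 per 1,000.
The Northern Region: 0.1800×5.8 + 0.0800×60.5 + 0.1100×87.2 + 0.0900×98.3 + 0.4900×63.0 + 0.0500×4.9 = 55.4380 per 1,000.
Difference = 58.0340 − 55.4380 = 2.5960.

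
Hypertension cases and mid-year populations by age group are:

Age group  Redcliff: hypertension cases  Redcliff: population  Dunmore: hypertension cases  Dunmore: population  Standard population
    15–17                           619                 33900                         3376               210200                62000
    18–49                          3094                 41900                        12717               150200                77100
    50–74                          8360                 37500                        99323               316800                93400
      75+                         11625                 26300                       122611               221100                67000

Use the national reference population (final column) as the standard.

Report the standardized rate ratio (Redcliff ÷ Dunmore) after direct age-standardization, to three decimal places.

0.774

Age-specific rates per 1000 for Redcliff: 18.260, 73.842, 222.933, 442.015.
For Dunmore: 16.061, 84.667, 313.520, 554.550.
Standard total = 299500; weights = 0.2070, 0.2574, 0.3119, 0.2237.
Redcliff: 0.2070×18.260 + 0.2574×73.842 + 0.3119×222.933 + 0.2237×442.015 = 191.1931 per 1000.
Dunmore: 0.2070×16.061 + 0.2574×84.667 + 0.3119×313.520 + 0.2237×554.550 = 246.9489 per 1000.
Ratio = 191.1931 ÷ 246.9489 = 0.77422.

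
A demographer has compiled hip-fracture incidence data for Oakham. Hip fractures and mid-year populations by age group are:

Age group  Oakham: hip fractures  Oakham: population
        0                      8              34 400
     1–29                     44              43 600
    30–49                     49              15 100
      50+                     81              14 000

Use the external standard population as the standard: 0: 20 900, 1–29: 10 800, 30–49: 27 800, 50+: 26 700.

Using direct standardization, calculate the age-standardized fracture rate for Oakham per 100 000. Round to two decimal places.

Age-specific rates per 100 000 for Oakham: 23.26, 100.92, 324.50, 578.57.
Standard total = 86 200; weights = 0.2425, 0.1253, 0.3225, 0.3097.
Standardized rate: 0.2425×23.26 + 0.1253×100.92 + 0.3225×324.50 + 0.3097×578.57 = 302.1462 per 100 000.

302.15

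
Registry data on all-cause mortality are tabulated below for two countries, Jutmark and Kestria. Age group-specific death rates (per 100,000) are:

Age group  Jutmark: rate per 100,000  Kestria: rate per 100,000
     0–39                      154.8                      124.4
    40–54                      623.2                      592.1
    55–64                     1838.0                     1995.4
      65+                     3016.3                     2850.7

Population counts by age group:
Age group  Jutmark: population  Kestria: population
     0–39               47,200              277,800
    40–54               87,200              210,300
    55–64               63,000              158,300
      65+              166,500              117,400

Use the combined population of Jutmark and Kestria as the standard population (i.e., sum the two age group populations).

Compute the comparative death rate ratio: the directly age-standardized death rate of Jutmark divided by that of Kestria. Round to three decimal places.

1.021

Combined standard total = 1,127,700; weights = 0.2882, 0.2638, 0.1962, 0.2518.
Jutmark: 0.2882×154.8 + 0.2638×623.2 + 0.1962×1838.0 + 0.2518×3016.3 = 1329.0671 per 100,000.
Kestria: 0.2882×124.4 + 0.2638×592.1 + 0.1962×1995.4 + 0.2518×2850.7 = 1301.2995 per 100,000.
Ratio = 1329.0671 ÷ 1301.2995 = 1.02134.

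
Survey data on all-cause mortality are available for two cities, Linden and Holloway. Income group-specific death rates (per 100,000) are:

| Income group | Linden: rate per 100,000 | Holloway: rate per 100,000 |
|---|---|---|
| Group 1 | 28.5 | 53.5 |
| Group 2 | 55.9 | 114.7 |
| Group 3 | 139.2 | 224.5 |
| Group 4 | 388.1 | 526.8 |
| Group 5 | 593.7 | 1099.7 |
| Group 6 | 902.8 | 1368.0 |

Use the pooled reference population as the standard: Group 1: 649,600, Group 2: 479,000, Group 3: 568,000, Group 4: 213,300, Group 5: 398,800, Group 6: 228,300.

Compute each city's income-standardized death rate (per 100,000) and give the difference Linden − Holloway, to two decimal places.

-169.66

Standard total = 2,537,000; weights = 0.2561, 0.1888, 0.2239, 0.0841, 0.1572, 0.0900.
Linden: 0.2561×28.5 + 0.1888×55.9 + 0.2239×139.2 + 0.0841×388.1 + 0.1572×593.7 + 0.0900×902.8 = 256.2136 per 100,000.
Holloway: 0.2561×53.5 + 0.1888×114.7 + 0.2239×224.5 + 0.0841×526.8 + 0.1572×1099.7 + 0.0900×1368.0 = 425.8778 per 100,000.
Difference = 256.2136 − 425.8778 = -169.6643.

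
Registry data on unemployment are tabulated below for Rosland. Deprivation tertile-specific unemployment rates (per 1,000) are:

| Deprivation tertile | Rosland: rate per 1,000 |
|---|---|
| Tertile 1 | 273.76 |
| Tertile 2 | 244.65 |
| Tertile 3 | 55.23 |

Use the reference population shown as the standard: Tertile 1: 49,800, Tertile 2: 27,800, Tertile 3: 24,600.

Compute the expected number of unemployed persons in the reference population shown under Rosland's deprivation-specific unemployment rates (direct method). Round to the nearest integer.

21793

Expected unemployed persons = Σ (standard pop × deprivation-specific rate ÷ 1,000)
= 49,800×273.76/1,000 + 27,800×244.65/1,000 + 24,600×55.23/1,000
= 13633.25 + 6801.27 + 1358.66 = 21793.18.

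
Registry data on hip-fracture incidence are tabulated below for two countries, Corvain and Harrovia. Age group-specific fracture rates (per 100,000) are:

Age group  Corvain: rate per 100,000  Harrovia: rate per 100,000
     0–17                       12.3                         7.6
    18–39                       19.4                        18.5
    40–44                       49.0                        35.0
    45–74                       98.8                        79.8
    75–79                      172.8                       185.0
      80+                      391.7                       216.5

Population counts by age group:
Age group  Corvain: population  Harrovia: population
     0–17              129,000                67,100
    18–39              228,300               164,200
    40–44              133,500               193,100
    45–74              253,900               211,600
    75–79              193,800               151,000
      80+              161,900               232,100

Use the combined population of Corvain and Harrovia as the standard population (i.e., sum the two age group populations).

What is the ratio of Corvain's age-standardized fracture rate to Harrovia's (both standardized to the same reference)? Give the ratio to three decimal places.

Combined standard total = 2,119,500; weights = 0.0925, 0.1852, 0.1541, 0.2196, 0.1627, 0.1859.
Corvain: 0.0925×12.3 + 0.1852×19.4 + 0.1541×49.0 + 0.2196×98.8 + 0.1627×172.8 + 0.1859×391.7 = 134.9057 per 100,000.
Harrovia: 0.0925×7.6 + 0.1852×18.5 + 0.1541×35.0 + 0.2196×79.8 + 0.1627×185.0 + 0.1859×216.5 = 97.3902 per 100,000.
Ratio = 134.9057 ÷ 97.3902 = 1.38521.

1.385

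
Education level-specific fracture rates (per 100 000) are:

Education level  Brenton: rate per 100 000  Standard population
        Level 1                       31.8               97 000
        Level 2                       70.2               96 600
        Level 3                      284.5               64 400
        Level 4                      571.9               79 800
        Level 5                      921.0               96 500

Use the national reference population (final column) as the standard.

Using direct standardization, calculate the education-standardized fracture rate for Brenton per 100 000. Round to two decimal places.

Standard total = 434 300; weights = 0.2233, 0.2224, 0.1483, 0.1837, 0.2222.
Standardized rate: 0.2233×31.8 + 0.2224×70.2 + 0.1483×284.5 + 0.1837×571.9 + 0.2222×921.0 = 374.6301 per 100 000.

374.63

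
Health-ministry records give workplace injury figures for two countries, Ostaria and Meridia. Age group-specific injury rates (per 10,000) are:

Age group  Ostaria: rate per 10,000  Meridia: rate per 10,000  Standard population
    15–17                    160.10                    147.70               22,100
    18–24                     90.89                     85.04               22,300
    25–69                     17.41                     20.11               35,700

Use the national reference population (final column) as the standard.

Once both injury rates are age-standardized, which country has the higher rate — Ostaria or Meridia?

Ostaria

Standard total = 80,100; weights = 0.2759, 0.2784, 0.4457.
Ostaria: 0.2759×160.10 + 0.2784×90.89 + 0.4457×17.41 = 77.2359 per 10,000.
Meridia: 0.2759×147.70 + 0.2784×85.04 + 0.4457×20.11 = 73.3894 per 10,000.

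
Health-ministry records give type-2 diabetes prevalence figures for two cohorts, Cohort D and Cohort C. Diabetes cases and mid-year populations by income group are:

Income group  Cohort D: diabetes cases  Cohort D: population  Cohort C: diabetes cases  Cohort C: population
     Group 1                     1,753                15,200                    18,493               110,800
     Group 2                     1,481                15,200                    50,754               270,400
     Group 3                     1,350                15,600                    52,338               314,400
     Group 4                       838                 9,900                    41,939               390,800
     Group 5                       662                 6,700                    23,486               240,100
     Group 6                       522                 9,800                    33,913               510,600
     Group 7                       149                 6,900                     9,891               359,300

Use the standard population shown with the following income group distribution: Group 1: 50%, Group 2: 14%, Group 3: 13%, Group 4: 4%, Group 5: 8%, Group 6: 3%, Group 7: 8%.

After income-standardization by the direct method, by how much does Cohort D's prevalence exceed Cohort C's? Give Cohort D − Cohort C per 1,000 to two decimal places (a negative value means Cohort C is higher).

-50.51

Income-specific rates per 1,000 for Cohort D: 115.329, 97.434, 86.538, 84.646, 98.806, 53.265, 21.594.
For Cohort C: 166.904, 187.700, 166.469, 107.316, 97.818, 66.418, 27.529.
Standard weights: 0.50, 0.14, 0.13, 0.04, 0.08, 0.03, 0.08.
Cohort D: 0.5000×115.329 + 0.1400×97.434 + 0.1300×86.538 + 0.0400×84.646 + 0.0800×98.806 + 0.0300×53.265 + 0.0800×21.594 = 97.1711 per 1,000.
Cohort C: 0.5000×166.904 + 0.1400×187.700 + 0.1300×166.469 + 0.0400×107.316 + 0.0800×97.818 + 0.0300×66.418 + 0.0800×27.529 = 147.6840 per 1,000.
Difference = 97.1711 − 147.6840 = -50.5129.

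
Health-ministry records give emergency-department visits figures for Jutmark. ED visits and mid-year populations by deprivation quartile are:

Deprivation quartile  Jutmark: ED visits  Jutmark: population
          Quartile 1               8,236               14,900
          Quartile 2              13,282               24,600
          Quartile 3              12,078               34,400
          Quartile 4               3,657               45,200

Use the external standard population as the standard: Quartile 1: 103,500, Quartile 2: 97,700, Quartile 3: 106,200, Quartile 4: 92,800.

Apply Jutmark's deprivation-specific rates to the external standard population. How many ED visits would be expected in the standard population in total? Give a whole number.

154755

Deprivation-specific rates per 1,000 for Jutmark: 552.752, 539.919, 351.105, 80.907.
Expected ED visits = Σ (standard pop × deprivation-specific rate ÷ 1,000)
= 103,500×552.752/1,000 + 97,700×539.919/1,000 + 106,200×351.105/1,000 + 92,800×80.907/1,000
= 57209.80 + 52750.06 + 37287.31 + 7508.18 = 154755.35.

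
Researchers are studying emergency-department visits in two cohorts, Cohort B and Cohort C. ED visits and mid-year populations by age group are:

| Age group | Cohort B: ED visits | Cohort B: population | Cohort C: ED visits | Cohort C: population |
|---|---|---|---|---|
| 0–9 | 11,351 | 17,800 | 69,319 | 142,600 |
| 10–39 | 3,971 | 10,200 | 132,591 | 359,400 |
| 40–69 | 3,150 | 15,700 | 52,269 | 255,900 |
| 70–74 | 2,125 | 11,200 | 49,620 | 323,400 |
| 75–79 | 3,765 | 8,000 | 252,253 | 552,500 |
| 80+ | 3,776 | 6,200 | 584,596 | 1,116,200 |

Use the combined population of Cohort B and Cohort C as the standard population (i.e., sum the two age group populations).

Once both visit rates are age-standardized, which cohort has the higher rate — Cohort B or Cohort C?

Cohort B

Age-specific rates per 1,000 for Cohort B: 637.697, 389.314, 200.637, 189.732, 470.625, 609.032.
For Cohort C: 486.108, 368.923, 204.256, 153.432, 456.567, 523.738.
Combined standard total = 2,819,100; weights = 0.0569, 0.1311, 0.0963, 0.1187, 0.1988, 0.3981.
Cohort B: 0.0569×637.697 + 0.1311×389.314 + 0.0963×200.637 + 0.1187×189.732 + 0.1988×470.625 + 0.3981×609.032 = 465.2256 per 1,000.
Cohort C: 0.0569×486.108 + 0.1311×368.923 + 0.0963×204.256 + 0.1187×153.432 + 0.1988×456.567 + 0.3981×523.738 = 413.2130 per 1,000.
The crude rates (407.21 vs 414.78) would put Cohort C higher, but that reflects its age composition; once standardized to a common age structure, Cohort B has the higher underlying rate.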